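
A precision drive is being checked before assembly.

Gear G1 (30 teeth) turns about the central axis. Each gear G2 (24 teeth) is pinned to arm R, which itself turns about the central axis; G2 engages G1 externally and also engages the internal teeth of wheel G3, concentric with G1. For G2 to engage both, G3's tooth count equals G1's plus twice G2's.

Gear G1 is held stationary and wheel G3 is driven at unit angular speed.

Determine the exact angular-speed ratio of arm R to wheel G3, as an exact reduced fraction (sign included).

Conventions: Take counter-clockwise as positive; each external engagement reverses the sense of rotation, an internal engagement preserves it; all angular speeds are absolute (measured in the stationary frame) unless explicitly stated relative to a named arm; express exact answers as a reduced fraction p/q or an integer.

13/18

class = planetary set [G3 = 30+2·24 = 78; Willis about the carrier]
ring teeth: 30 + 2·24 = 78
30(ω_sun−ω_arm) = −78(ω_ring−ω_arm),  ω_sun = 0, ω_ring = 1
30(0−ω_arm) = −78(1−ω_arm)  ⇒  108·ω_arm = 78  ⇒  ω_arm = 13/18
ω_out/ω_in = 13/18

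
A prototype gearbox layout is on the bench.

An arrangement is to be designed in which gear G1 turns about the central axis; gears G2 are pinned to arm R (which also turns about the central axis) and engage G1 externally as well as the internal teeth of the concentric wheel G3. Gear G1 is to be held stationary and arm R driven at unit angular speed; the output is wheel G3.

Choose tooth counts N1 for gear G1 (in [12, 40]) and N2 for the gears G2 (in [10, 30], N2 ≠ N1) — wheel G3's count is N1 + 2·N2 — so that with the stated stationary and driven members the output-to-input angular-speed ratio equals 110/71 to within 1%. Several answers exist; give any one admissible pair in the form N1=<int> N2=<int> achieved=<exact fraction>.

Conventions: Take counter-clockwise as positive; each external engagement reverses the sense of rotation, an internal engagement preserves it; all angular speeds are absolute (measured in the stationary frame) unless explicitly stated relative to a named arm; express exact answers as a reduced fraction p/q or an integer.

planetary set to be sized for 110/71 (Willis relation)
Willis with ω_sun = 0: ω_ring/ω_arm = (N1+N3)/N3; set equal to 110/71  ⇒  N3/N1 = 1/(110/71 − 1) = 71/39
N3 = N1 + 2·N2  ⇒  N2/N1 = (N3/N1 − 1)/2 = (71/39 − 1)/2 = 16/39
smallest multiple with N1 ≥ 12 and N2 ≥ 10: k = 1  ⇒  N1 = 1·39 = 39, N2 = 1·16 = 16 (N1 ≤ 40, N2 ≤ 30, N2 ≠ N1 ✓), N3 = 39 + 2·16 = 71
check: (N1+N3)/N3 with N1 = 39, N3 = 71 gives 110/71; |achieved − target| = 0 ≤ 11/710 ✓

N1=39 N2=16 achieved=110/71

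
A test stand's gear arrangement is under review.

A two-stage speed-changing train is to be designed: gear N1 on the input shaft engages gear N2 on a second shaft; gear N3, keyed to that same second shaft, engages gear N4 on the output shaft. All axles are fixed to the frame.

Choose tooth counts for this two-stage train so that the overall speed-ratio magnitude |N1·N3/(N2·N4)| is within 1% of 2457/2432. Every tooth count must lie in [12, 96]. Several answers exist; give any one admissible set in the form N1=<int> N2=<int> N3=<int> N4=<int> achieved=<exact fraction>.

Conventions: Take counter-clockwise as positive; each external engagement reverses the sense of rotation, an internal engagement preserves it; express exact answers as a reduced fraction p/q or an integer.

design class (target 2457/2432): fixed-axis compound train
target = 2457/2432 in lowest terms: an exact hit needs N1·N3 = k·2457 and N2·N4 = k·2432 for one integer k, every count in [12, 96]; additionally prefer no 1:1 stage (N1 ≠ N2, N3 ≠ N4)
k = 1: N1·N3 = 2457 = 27·91, N2·N4 = 2432 = 32·76
achieved = 27·91/(32·76) = 2457/2432; |achieved − target| = 0 ≤ 2457/243200 ✓

N1=27 N2=32 N3=91 N4=76 achieved=2457/2432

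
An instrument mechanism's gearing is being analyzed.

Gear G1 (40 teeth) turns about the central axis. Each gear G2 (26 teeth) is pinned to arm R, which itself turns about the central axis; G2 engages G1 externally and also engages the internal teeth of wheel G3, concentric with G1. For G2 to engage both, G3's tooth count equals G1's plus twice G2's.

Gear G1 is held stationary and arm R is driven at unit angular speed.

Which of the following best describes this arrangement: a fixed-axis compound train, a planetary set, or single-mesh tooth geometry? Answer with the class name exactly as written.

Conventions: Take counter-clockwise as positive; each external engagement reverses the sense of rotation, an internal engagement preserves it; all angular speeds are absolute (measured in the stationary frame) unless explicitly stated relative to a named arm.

topology: planetary set — G1 40T / G2 26T / G3 92T, arm = carrier (Willis)
classification: planetary set

planetary set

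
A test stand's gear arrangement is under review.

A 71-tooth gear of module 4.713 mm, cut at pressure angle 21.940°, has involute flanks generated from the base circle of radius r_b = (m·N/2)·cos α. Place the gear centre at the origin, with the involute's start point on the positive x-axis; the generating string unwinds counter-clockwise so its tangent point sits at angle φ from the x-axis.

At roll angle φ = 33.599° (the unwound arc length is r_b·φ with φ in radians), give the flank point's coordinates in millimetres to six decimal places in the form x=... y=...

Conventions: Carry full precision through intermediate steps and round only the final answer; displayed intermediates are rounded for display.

x=179.627588 y=10.077583

class = single-mesh tooth geometry [base-circle involute, m = 4.713, 71T]
pitch radius r_p = m·N/2 = 4.713·71/2 = 167.311500
base radius r_b = r_p·cos α = 167.311500·cos 21.940° = 155.194071
roll angle φ = 33.599° = 0.58641318 rad
x = r_b·(cos φ + φ·sin φ) = 179.627588
y = r_b·(sin φ − φ·cos φ) = 10.077583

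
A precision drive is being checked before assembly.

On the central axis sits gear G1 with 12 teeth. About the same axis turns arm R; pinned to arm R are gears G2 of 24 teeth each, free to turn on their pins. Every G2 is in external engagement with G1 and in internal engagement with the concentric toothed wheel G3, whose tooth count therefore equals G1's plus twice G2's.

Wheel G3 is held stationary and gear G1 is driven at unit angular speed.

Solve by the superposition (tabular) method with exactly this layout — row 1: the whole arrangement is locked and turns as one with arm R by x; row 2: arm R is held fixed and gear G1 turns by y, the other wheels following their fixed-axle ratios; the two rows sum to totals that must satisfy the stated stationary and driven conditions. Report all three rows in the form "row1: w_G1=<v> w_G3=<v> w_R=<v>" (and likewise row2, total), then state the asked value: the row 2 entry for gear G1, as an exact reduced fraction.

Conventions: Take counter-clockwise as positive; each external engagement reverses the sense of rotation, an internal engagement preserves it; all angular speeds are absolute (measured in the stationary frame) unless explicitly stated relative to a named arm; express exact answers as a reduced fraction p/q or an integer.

row1: w_G1=1/6 w_G3=1/6 w_R=1/6
row2: w_G1=5/6 w_G3=-1/6 w_R=0
total: w_G1=1 w_G3=0 w_R=1/6
asked value: 5/6

recognized (axles ride arm R): planetary set, 12/24/60 teeth
row 1 — lock + rotate with arm: ω_sun = ω_ring = ω_arm = x
row 2 (arm held, sun turns y): ω_ring = −(12/60)·y, ω_arm = 0
boundary: total ω_ring = x − (12/60)·y = 0 and total ω_sun = x + y = 1  ⇒  y = 5/6, x = 1/6
row 2 ring = −(12/60)·5/6 = -1/6
totals (row 1 + row 2): sun 1/6 + 5/6 = 1, ring 1/6 + (-1/6) = 0, arm 1/6 + 0 = 1/6
asked cell (row2, sun) = 5/6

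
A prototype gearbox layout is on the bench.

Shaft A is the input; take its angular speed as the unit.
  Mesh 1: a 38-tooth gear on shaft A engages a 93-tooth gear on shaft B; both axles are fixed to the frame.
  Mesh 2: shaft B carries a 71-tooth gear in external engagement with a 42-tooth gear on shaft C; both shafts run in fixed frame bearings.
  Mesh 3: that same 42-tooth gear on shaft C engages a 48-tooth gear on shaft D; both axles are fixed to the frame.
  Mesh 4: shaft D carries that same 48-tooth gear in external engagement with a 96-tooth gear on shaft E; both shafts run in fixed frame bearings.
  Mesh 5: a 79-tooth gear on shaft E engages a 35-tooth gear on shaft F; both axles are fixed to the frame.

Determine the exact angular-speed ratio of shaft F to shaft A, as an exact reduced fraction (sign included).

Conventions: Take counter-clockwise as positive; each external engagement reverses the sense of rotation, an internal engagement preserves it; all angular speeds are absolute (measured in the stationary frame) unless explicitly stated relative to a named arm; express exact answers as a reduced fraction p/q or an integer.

class = fixed-axis compound train [5 meshes; 5 ratios multiply, 5 sense flips]
mesh 1 [38T→93T]: running ratio 38/93, sense −
mesh 2 [71T→42T]: running ratio 1349/1953, sense +
mesh 3 [42T→48T]: running ratio 1349/2232, sense −
mesh 4 [48T→96T]: running ratio 1349/4464, sense +
mesh 5 [79T→35T]: running ratio 106571/156240, sense −
ω_out/ω_in = -106571/156240

-106571/156240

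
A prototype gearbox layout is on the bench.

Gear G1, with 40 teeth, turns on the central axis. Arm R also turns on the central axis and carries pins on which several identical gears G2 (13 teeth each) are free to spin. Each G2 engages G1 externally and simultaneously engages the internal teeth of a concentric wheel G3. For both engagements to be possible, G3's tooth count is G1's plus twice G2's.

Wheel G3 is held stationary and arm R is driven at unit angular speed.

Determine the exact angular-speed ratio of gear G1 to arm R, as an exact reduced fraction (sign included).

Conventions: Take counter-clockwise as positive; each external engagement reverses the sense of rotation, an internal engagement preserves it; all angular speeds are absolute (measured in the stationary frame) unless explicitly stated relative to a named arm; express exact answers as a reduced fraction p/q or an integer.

53/20

planetary set (40T centre, 13T on arm, 66T internal) — Willis relation
ring teeth: 40 + 2·13 = 66
40(ω_sun−ω_arm) = −66(ω_ring−ω_arm),  ω_ring = 0, ω_arm = 1
ω_sun = 1 − (66/40)(0−1) = 53/20
ω_out/ω_in = 53/20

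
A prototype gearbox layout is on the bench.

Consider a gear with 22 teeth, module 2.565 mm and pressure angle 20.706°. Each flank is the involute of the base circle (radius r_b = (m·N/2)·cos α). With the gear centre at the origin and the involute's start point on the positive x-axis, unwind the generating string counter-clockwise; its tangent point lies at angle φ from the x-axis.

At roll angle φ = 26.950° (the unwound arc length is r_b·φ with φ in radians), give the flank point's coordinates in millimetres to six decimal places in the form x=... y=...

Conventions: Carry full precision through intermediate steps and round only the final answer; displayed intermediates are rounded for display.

x=29.152594 y=0.895424

topology: single-mesh involute geometry — m = 2.565, N = 22
pitch radius r_p = m·N/2 = 2.565·22/2 = 28.215000
base radius r_b = r_p·cos α = 28.215000·cos 20.706° = 26.392509
roll angle φ = 26.950° = 0.47036623 rad
x = r_b·(cos φ + φ·sin φ) = 29.152594
y = r_b·(sin φ − φ·cos φ) = 0.895424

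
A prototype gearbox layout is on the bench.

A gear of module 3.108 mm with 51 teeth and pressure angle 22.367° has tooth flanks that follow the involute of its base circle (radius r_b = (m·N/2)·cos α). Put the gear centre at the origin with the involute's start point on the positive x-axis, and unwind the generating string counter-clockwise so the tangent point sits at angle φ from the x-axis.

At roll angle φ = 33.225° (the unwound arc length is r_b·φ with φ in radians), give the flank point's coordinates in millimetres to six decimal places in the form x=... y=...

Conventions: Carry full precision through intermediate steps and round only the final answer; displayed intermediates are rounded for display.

class = single-mesh tooth geometry [base-circle involute, m = 3.108, 51T]
pitch radius r_p = m·N/2 = 3.108·51/2 = 79.254000
base radius r_b = r_p·cos α = 79.254000·cos 22.367° = 73.291354
roll angle φ = 33.225° = 0.57988564 rad
x = r_b·(cos φ + φ·sin φ) = 84.597356
y = r_b·(sin φ − φ·cos φ) = 4.605574

x=84.597356 y=4.605574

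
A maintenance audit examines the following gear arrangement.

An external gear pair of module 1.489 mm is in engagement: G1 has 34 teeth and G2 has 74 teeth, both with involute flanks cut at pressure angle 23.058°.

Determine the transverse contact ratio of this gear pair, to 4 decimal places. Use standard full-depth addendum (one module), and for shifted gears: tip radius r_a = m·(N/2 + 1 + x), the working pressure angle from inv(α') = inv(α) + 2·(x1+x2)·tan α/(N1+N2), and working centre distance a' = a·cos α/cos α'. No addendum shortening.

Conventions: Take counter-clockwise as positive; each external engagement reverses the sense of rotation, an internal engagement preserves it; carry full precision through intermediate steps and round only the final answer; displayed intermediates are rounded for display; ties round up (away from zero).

recognized (one external pair, fixed centres): single-mesh tooth geometry, m = 1.489, N1 = 34, N2 = 74
base radii: r_b1 = 23.290715, r_b2 = 50.691557
tip radii: r_a1 = 26.802000, r_a2 = 56.582000
no profile shift: α' = α, a' = a
action lengths: √(r_a1²−r_b1²) = 13.262345, √(r_a2²−r_b2²) = 25.137398
base pitch p_b = π·m·cos α = 4.304114
CR = (13.262345 + 25.137398 − 80.406000·sin 23.05800°)/4.304114 = 1.604908
contact ratio ≈ 1.6049

1.6049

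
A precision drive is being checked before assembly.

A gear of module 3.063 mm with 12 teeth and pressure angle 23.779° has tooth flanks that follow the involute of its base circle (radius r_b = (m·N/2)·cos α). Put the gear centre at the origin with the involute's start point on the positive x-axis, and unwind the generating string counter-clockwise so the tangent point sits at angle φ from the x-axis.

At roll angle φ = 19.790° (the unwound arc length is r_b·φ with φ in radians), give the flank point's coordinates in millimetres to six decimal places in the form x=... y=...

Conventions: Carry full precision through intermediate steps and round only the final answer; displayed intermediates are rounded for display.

topology: single-mesh involute geometry — m = 3.063, N = 12
pitch radius r_p = m·N/2 = 3.063·12/2 = 18.378000
base radius r_b = r_p·cos α = 18.378000·cos 23.779° = 16.817846
roll angle φ = 19.790° = 0.34540066 rad
x = r_b·(cos φ + φ·sin φ) = 17.791321
y = r_b·(sin φ − φ·cos φ) = 0.228259

x=17.791321 y=0.228259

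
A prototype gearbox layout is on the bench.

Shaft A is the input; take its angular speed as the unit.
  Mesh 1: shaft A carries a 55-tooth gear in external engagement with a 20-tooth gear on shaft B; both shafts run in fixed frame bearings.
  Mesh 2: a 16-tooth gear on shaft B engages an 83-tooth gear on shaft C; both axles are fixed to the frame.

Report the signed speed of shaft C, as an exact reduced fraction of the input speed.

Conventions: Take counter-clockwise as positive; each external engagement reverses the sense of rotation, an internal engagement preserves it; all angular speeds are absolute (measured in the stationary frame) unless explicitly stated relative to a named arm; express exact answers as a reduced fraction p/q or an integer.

44/83

2-mesh fixed-axis compound train (all bearings frame-fixed)
mesh 1 [55T→20T]: |ω|/ω_in = 1×55/20 = 11/4, sense flips to −
mesh 2 [16T→83T]: |ω|/ω_in = (11/4)×16/83 = 44/83, sense flips to +
signed output speed (× input speed) = 44/83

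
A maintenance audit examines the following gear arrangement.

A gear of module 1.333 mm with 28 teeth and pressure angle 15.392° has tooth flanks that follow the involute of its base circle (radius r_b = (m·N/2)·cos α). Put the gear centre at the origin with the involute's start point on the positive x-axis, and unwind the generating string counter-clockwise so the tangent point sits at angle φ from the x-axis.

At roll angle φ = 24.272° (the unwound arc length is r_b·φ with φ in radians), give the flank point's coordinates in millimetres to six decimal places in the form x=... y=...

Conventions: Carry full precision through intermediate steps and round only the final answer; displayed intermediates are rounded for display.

x=19.535399 y=0.447825

recognized (one wheel, involute flank): single-mesh tooth geometry, m = 1.333, N = 28
pitch radius r_p = m·N/2 = 1.333·28/2 = 18.662000
base radius r_b = r_p·cos α = 18.662000·cos 15.392° = 17.992640
roll angle φ = 24.272° = 0.42362632 rad
x = r_b·(cos φ + φ·sin φ) = 19.535399
y = r_b·(sin φ − φ·cos φ) = 0.447825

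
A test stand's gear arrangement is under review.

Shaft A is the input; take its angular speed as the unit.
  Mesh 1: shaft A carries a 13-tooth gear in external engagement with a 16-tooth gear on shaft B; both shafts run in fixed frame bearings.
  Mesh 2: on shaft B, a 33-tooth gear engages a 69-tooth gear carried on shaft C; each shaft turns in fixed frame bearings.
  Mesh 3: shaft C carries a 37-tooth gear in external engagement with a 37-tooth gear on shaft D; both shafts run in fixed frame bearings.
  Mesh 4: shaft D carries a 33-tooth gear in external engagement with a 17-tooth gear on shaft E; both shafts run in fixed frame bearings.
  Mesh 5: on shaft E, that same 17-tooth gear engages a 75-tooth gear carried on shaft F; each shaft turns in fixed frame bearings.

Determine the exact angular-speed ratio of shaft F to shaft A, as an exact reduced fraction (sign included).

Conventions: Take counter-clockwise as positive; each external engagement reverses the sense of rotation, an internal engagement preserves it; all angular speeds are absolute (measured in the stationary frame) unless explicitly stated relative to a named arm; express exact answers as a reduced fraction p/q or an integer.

class = fixed-axis compound train [5 meshes; 5 ratios multiply, 5 sense flips]
mesh 1 [13T→16T]: running ratio 13/16, sense −
mesh 2 [33T→69T]: running ratio 143/368, sense +
mesh 3 [37T→37T]: running ratio 143/368, sense −
mesh 4 [33T→17T]: running ratio 4719/6256, sense +
mesh 5 [17T→75T]: running ratio 1573/9200, sense −
ω_out/ω_in = -1573/9200

-1573/9200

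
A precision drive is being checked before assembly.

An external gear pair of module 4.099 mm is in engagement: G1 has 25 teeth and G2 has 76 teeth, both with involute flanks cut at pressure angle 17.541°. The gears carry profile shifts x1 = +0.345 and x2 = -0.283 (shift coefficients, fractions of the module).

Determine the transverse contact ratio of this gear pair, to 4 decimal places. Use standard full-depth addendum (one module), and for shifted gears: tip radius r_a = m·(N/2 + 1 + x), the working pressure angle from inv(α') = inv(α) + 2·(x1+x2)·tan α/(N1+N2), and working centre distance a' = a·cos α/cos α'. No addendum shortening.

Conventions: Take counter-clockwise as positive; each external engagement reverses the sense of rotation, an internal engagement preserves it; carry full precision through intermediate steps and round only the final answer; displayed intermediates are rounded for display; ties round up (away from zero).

topology: single-mesh involute geometry — m = 4.099, 25T/76T pair
base radii: r_b1 = 48.855034, r_b2 = 148.519305
tip radii: r_a1 = 56.750655, r_a2 = 158.700983
inv(α') = inv(17.541°) + 2·(+0.345-0.283)·tan α/(25+76) = 0.01032555  ⇒  α' = 17.76060°
a' = a·cos α / cos α' = 206.9995·cos 17.541°/cos 17.76060° = 207.252103
action lengths: √(r_a1²−r_b1²) = 28.875984, √(r_a2²−r_b2²) = 55.928688
base pitch p_b = π·m·cos α = 12.278609
CR = (28.875984 + 55.928688 − 207.252103·sin 17.76060°)/12.278609 = 1.757885
contact ratio ≈ 1.7579

1.7579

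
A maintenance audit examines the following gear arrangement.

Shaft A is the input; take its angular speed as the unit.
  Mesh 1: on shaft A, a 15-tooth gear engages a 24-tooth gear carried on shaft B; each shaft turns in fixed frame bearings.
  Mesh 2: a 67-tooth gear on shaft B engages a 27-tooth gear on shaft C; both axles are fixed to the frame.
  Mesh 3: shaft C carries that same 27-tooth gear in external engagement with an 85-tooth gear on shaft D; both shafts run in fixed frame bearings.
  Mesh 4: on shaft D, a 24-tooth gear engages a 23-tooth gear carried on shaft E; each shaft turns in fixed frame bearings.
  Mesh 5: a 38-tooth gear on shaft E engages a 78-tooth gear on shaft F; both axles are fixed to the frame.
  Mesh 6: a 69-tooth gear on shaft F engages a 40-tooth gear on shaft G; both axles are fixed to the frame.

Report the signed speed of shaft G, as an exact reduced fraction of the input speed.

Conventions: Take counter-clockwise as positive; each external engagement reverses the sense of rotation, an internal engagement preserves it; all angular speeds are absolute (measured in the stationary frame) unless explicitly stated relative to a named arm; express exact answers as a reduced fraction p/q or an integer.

3819/8840

6-mesh fixed-axis compound train (all bearings frame-fixed)
mesh 1 [15T→24T]: |ω|/ω_in = 1×15/24 = 5/8, sense flips to −
mesh 2 [67T→27T]: |ω|/ω_in = (5/8)×67/27 = 335/216, sense flips to +
mesh 3 [27T→85T]: |ω|/ω_in = (335/216)×27/85 = 67/136, sense flips to −
mesh 4 [24T→23T]: |ω|/ω_in = (67/136)×24/23 = 201/391, sense flips to +
mesh 5 [38T→78T]: |ω|/ω_in = (201/391)×38/78 = 1273/5083, sense flips to −
mesh 6 [69T→40T]: |ω|/ω_in = (1273/5083)×69/40 = 3819/8840, sense flips to +
signed output speed (× input speed) = 3819/8840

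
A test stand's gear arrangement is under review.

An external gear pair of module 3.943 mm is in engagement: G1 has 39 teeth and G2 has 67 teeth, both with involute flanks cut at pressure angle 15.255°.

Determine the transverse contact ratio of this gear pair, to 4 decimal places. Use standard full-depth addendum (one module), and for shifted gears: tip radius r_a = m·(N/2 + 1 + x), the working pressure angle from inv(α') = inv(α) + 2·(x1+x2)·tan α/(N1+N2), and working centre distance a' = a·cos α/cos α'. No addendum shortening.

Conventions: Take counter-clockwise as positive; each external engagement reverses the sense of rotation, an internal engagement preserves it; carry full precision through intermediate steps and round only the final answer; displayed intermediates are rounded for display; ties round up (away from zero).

topology: single-mesh involute geometry — m = 3.943, 39T/67T pair
base radii: r_b1 = 74.179285, r_b2 = 127.436208
tip radii: r_a1 = 80.831500, r_a2 = 136.033500
no profile shift: α' = α, a' = a
action lengths: √(r_a1²−r_b1²) = 32.111759, √(r_a2²−r_b2²) = 47.593341
base pitch p_b = π·m·cos α = 11.950825
CR = (32.111759 + 47.593341 − 208.979000·sin 15.25500°)/11.950825 = 2.068435
contact ratio ≈ 2.0684

2.0684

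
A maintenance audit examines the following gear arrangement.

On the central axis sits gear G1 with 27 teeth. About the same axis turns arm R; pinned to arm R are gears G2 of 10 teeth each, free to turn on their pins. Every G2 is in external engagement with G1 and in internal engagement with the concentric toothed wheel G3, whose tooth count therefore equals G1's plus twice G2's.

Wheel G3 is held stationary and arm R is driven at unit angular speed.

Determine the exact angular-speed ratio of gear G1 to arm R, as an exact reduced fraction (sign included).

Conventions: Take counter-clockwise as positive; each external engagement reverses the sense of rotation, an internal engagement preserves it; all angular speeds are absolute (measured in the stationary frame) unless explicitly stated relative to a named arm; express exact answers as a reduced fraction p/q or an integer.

74/27

planetary set (27T centre, 10T on arm, 47T internal) — Willis relation
ring teeth: 27 + 2·10 = 47
27(ω_sun−ω_arm) = −47(ω_ring−ω_arm),  ω_ring = 0, ω_arm = 1
ω_sun = 1 − (47/27)(0−1) = 74/27
ω_out/ω_in = 74/27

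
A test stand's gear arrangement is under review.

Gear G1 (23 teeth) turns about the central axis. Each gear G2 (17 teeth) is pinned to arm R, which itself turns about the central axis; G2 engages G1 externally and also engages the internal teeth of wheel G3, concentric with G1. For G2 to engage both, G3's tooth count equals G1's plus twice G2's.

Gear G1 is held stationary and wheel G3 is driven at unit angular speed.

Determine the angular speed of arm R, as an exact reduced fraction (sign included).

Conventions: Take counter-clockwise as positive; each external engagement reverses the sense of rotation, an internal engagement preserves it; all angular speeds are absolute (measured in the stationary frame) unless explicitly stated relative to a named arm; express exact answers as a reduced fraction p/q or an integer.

topology: planetary set — G1 23T / G2 17T / G3 57T, arm = carrier (Willis)
ring teeth: 23 + 2·17 = 57
23(ω_sun−ω_arm) = −57(ω_ring−ω_arm),  ω_sun = 0, ω_ring = 1
23(0−ω_arm) = −57(1−ω_arm)  ⇒  80·ω_arm = 57  ⇒  ω_arm = 57/80
exact speed ratio = 57/80

57/80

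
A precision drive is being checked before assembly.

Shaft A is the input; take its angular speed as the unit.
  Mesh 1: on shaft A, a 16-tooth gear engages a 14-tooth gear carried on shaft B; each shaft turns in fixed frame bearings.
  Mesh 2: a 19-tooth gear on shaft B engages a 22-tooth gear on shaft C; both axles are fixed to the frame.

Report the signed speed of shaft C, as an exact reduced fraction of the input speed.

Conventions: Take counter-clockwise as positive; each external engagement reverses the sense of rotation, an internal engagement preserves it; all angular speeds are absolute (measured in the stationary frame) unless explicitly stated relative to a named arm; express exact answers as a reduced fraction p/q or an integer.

2-mesh fixed-axis compound train (all bearings frame-fixed)
mesh 1 [16T→14T]: |ω|/ω_in = 1×16/14 = 8/7, sense flips to −
mesh 2 [19T→22T]: |ω|/ω_in = (8/7)×19/22 = 76/77, sense flips to +
signed output speed (× input speed) = 76/77

76/77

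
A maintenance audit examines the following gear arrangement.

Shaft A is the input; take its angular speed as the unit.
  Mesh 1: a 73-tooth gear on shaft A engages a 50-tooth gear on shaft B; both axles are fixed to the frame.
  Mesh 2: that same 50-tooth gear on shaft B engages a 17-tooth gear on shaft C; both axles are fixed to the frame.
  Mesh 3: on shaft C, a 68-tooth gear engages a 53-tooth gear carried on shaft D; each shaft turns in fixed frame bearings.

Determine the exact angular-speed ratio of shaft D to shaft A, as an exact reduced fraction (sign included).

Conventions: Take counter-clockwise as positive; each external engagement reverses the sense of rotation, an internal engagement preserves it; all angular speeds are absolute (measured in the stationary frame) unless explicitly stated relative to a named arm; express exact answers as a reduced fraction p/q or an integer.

-292/53

class = fixed-axis compound train [3 meshes; 3 ratios multiply, 3 sense flips]
mesh 1 [73T→50T]: running ratio 73/50, sense −
mesh 2 [50T→17T]: running ratio 73/17, sense +
mesh 3 [68T→53T]: running ratio 292/53, sense −
ω_out/ω_in = -292/53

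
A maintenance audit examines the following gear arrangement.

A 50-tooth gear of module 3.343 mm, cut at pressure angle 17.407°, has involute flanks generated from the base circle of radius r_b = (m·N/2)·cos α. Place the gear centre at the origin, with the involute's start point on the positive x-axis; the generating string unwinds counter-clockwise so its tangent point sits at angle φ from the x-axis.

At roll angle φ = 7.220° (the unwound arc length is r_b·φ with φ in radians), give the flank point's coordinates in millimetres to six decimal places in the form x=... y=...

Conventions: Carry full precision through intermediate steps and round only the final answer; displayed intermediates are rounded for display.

recognized (one wheel, involute flank): single-mesh tooth geometry, m = 3.343, N = 50
pitch radius r_p = m·N/2 = 3.343·50/2 = 83.575000
base radius r_b = r_p·cos α = 83.575000·cos 17.407° = 79.747581
roll angle φ = 7.220° = 0.12601277 rad
x = r_b·(cos φ + φ·sin φ) = 80.378235
y = r_b·(sin φ − φ·cos φ) = 0.053107

x=80.378235 y=0.053107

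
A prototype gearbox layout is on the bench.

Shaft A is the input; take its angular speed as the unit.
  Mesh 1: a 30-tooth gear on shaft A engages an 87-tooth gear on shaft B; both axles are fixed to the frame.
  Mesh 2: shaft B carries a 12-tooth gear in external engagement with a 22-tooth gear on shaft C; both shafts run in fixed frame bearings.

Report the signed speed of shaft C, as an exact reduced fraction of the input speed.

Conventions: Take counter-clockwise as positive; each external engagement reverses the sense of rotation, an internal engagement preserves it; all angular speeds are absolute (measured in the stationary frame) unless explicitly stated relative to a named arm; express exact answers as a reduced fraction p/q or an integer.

2-mesh fixed-axis compound train (all bearings frame-fixed)
mesh 1 [30T→87T]: |ω|/ω_in = 1×30/87 = 10/29, sense flips to −
mesh 2 [12T→22T]: |ω|/ω_in = (10/29)×12/22 = 60/319, sense flips to +
signed output speed (× input speed) = 60/319

60/319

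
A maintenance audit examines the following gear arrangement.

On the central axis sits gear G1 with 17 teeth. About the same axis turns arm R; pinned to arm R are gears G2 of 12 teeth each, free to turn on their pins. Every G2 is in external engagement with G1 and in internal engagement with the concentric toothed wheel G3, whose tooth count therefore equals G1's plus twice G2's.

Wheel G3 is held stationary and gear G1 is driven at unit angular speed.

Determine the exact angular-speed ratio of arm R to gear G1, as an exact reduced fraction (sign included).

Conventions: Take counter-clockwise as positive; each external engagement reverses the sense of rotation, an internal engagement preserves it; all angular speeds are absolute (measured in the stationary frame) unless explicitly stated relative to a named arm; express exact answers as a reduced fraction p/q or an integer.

topology: planetary set — G1 17T / G2 12T / G3 41T, arm = carrier (Willis)
ring teeth: 17 + 2·12 = 41
17(ω_sun−ω_arm) = −41(ω_ring−ω_arm),  ω_ring = 0, ω_sun = 1
17(1−ω_arm) = −41(0−ω_arm)  ⇒  58·ω_arm = 17  ⇒  ω_arm = 17/58
ω_out/ω_in = 17/58

17/58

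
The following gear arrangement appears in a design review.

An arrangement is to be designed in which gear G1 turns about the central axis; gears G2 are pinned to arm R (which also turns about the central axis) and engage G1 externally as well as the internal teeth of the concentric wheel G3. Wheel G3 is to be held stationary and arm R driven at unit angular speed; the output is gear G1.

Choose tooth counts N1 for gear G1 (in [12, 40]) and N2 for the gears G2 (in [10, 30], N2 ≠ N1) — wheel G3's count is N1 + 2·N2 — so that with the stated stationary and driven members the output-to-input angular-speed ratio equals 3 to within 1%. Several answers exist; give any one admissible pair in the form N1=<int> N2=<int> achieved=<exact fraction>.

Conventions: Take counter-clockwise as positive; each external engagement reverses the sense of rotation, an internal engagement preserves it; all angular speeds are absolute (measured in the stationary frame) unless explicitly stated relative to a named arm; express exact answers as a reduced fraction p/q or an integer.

N1=20 N2=10 achieved=3

topology: planetary set — design target 3, arm = carrier (Willis)
Willis with ω_ring = 0: ω_sun/ω_arm = (N1+N3)/N1; set equal to 3  ⇒  N3/N1 = 3 − 1 = 2
N3 = N1 + 2·N2  ⇒  N2/N1 = (N3/N1 − 1)/2 = (2 − 1)/2 = 1/2
smallest multiple with N1 ≥ 12 and N2 ≥ 10: k = 10  ⇒  N1 = 10·2 = 20, N2 = 10·1 = 10 (N1 ≤ 40, N2 ≤ 30, N2 ≠ N1 ✓), N3 = 20 + 2·10 = 40
check: (N1+N3)/N1 with N1 = 20, N3 = 40 gives 3; |achieved − target| = 0 ≤ 3/100 ✓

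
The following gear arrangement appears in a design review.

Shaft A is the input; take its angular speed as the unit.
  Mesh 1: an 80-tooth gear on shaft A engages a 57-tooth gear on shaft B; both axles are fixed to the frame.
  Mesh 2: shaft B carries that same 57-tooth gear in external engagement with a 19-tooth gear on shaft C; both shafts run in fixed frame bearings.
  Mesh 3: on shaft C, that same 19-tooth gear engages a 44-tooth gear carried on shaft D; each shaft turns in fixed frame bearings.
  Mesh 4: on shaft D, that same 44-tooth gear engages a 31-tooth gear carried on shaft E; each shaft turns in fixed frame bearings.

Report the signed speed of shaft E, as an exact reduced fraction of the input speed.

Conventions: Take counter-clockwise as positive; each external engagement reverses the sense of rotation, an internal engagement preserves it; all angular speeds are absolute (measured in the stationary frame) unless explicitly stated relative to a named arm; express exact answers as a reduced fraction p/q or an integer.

4-mesh fixed-axis compound train (all bearings frame-fixed)
mesh 1 [80T→57T]: |ω|/ω_in = 1×80/57 = 80/57, sense flips to −
mesh 2 [57T→19T]: |ω|/ω_in = (80/57)×57/19 = 80/19, sense flips to +
mesh 3 [19T→44T]: |ω|/ω_in = (80/19)×19/44 = 20/11, sense flips to −
mesh 4 [44T→31T]: |ω|/ω_in = (20/11)×44/31 = 80/31, sense flips to +
signed output speed (× input speed) = 80/31

80/31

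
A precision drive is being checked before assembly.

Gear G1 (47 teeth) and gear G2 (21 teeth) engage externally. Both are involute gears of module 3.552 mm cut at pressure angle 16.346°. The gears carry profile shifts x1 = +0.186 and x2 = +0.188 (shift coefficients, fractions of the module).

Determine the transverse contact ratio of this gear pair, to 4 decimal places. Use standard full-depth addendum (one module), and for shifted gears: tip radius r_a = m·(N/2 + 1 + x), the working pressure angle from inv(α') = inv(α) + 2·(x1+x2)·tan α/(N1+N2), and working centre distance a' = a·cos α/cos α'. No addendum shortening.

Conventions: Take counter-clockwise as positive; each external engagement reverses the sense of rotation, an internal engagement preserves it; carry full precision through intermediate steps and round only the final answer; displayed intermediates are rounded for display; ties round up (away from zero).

topology: single-mesh involute geometry — m = 3.552, 47T/21T pair
base radii: r_b1 = 80.098032, r_b2 = 35.788483
tip radii: r_a1 = 87.684672, r_a2 = 41.515776
inv(α') = inv(16.346°) + 2·(+0.186+0.188)·tan α/(47+21) = 0.01122687  ⇒  α' = 18.24942°
a' = a·cos α / cos α' = 120.7680·cos 16.346°/cos 18.24942° = 122.024047
action lengths: √(r_a1²−r_b1²) = 35.677821, √(r_a2²−r_b2²) = 21.041487
base pitch p_b = π·m·cos α = 10.707889
CR = (35.677821 + 21.041487 − 122.024047·sin 18.24942°)/10.707889 = 1.728348
contact ratio ≈ 1.7283

1.7283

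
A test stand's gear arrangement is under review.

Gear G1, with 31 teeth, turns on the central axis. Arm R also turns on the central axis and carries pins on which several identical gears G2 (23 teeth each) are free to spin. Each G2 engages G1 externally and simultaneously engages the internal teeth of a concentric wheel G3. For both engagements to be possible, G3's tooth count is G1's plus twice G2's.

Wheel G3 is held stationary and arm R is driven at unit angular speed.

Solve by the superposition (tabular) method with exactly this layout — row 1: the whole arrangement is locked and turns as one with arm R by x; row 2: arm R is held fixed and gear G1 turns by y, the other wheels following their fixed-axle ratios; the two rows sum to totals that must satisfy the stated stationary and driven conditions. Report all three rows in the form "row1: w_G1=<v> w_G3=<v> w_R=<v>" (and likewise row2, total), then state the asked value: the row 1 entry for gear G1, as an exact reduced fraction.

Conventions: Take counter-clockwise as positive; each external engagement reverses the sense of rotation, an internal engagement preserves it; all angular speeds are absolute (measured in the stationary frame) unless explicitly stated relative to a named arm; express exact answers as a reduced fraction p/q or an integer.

topology: planetary set — G1 31T / G2 23T / G3 77T, arm = carrier (Willis)
superposition row 1 [locked train]: every member turns x
row 2 — arm fixed, fixed-axis ratios: sun y, ring −(31/77)·y, arm 0
boundary: total ω_ring = x − (31/77)·y = 0 and total ω_arm = x = 1  ⇒  y = 77/31, x = 1
row 2 ring = −(31/77)·77/31 = -1
totals (row 1 + row 2): sun 1 + 77/31 = 108/31, ring 1 + (-1) = 0, arm 1 + 0 = 1
asked cell (row1, sun) = 1

row1: w_G1=1 w_G3=1 w_R=1
row2: w_G1=77/31 w_G3=-1 w_R=0
total: w_G1=108/31 w_G3=0 w_R=1
asked value: 1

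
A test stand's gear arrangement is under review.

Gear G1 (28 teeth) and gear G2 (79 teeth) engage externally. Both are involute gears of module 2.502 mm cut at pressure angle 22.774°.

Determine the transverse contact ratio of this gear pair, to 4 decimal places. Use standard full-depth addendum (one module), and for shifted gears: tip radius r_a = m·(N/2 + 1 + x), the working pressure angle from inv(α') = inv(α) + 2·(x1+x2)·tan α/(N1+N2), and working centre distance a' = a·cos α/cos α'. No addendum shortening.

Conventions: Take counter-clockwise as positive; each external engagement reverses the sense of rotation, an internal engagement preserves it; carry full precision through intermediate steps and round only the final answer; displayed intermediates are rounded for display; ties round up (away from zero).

1.6034

topology: single-mesh involute geometry — m = 2.502, 28T/79T pair
base radii: r_b1 = 32.297179, r_b2 = 91.124183
tip radii: r_a1 = 37.530000, r_a2 = 101.331000
no profile shift: α' = α, a' = a
action lengths: √(r_a1²−r_b1²) = 19.115259, √(r_a2²−r_b2²) = 44.321043
base pitch p_b = π·m·cos α = 7.247470
CR = (19.115259 + 44.321043 − 133.857000·sin 22.77400°)/7.247470 = 1.603405
contact ratio ≈ 1.6034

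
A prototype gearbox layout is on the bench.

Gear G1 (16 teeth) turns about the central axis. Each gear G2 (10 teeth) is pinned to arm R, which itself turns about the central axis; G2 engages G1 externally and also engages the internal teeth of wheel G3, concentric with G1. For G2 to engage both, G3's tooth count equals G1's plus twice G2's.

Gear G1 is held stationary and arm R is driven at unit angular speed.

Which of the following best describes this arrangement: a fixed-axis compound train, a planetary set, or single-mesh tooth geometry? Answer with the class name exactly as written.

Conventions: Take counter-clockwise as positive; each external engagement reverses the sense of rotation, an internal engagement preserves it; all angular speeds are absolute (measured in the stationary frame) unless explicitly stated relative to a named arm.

planetary set (16T centre, 10T on arm, 36T internal) — Willis relation
classification: planetary set

planetary set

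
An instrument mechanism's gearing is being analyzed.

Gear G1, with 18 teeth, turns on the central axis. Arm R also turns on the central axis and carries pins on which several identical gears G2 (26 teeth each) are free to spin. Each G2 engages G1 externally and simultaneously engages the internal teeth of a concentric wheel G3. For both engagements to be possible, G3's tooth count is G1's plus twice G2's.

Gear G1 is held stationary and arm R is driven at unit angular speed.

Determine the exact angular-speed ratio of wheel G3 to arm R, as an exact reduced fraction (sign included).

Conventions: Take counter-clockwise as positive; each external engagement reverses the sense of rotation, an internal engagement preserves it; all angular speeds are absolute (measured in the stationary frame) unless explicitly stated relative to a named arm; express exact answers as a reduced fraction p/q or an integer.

recognized (axles ride arm R): planetary set, 18/26/70 teeth
ring teeth: 18 + 2·26 = 70
18(ω_sun−ω_arm) = −70(ω_ring−ω_arm),  ω_sun = 0, ω_arm = 1
ω_ring = 1 − (18/70)(0−1) = 44/35
ω_out/ω_in = 44/35

44/35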